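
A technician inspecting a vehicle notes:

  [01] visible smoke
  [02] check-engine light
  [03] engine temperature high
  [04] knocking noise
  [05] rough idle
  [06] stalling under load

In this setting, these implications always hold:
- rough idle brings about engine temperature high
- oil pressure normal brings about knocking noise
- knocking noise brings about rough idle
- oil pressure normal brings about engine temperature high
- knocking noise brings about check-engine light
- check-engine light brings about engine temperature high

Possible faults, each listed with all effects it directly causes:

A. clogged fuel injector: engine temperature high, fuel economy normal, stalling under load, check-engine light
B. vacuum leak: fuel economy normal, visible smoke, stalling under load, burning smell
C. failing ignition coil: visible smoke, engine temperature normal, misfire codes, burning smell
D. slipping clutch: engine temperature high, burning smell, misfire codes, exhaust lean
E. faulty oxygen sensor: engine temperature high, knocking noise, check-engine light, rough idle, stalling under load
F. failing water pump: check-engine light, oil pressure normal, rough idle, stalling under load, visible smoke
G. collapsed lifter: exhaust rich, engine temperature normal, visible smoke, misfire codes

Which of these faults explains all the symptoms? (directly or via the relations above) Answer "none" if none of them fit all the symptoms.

F

Per-candidate check:
(A) clogged fuel injector — visible smoke ✗; check-engine light ✓; engine temperature high ✓; knocking noise ✗; rough idle ✗; stalling under load ✓
(B) vacuum leak — visible smoke ✓; check-engine light ✗; engine temperature high ✗; knocking noise ✗; rough idle ✗; stalling under load ✓
(C) failing ignition coil — fails on check-engine light, engine temperature high, knocking noise, rough idle, stalling under load (predicts engine temperature normal, not engine temperature high)
(D) slipping clutch — does not account for visible smoke, check-engine light, knocking noise, rough idle, stalling under load
(E) faulty oxygen sensor — does not account for visible smoke
(F) failing water pump — accounts for every observation (engine temperature high through rough idle → engine temperature high)
(G) collapsed lifter — visible smoke ✓; check-engine light ✗; engine temperature high ✗; knocking noise ✗; rough idle ✗; stalling under load ✗
(F) is the only candidate with no mismatches.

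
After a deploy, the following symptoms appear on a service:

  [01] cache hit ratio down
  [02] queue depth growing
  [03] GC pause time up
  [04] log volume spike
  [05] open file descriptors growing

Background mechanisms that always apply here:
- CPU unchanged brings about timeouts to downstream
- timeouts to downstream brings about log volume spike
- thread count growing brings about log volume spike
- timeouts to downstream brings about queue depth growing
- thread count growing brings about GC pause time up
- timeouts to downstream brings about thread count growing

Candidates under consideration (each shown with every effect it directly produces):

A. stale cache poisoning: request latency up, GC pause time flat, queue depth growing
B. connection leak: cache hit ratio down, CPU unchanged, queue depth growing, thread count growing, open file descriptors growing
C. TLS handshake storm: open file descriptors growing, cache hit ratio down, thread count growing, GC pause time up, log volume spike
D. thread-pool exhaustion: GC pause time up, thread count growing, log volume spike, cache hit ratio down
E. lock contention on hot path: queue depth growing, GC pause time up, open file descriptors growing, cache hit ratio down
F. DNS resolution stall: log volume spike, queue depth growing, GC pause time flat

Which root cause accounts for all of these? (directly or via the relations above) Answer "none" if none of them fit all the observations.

B

For each candidate, compare predicted effects to what was observed:
(A) stale cache poisoning — cache hit ratio down -; queue depth growing +; GC pause time up -; log volume spike -; open file descriptors growing -
(B) connection leak — cache hit ratio down +; queue depth growing +; GC pause time up + (via thread count growing → GC pause time up); log volume spike + (via thread count growing → log volume spike); open file descriptors growing +
(C) TLS handshake storm — cache hit ratio down +; queue depth growing -; GC pause time up +; log volume spike +; open file descriptors growing +
(D) thread-pool exhaustion — cache hit ratio down +; queue depth growing -; GC pause time up +; log volume spike +; open file descriptors growing -
(E) lock contention on hot path — cache hit ratio down +; queue depth growing +; GC pause time up +; log volume spike -; open file descriptors growing +
(F) DNS resolution stall — cache hit ratio down -; queue depth growing +; GC pause time up -; log volume spike +; open file descriptors growing -
(B) is the only candidate with no mismatches.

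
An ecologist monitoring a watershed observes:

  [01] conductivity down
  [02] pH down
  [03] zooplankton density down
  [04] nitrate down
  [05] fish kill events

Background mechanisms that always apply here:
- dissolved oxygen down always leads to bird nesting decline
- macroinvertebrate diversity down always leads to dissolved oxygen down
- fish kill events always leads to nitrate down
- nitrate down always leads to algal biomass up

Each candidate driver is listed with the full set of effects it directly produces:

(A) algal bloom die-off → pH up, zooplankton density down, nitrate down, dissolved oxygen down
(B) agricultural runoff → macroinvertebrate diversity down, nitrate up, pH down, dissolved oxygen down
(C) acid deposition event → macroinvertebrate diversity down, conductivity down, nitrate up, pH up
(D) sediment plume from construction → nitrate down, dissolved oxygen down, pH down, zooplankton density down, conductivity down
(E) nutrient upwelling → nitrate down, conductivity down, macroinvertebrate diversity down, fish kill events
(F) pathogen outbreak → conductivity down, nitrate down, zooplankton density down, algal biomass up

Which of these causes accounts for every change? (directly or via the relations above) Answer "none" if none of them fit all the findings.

none

Checking each candidate against the observations:
(A) algal bloom die-off — conductivity down ✗; pH down ✗; zooplankton density down ✓; nitrate down ✓; fish kill events ✗
(B) agricultural runoff — conductivity down ✗; pH down ✓; zooplankton density down ✗; nitrate down ✗; fish kill events ✗
(C) acid deposition event — conductivity down ✓; pH down ✗; zooplankton density down ✗; nitrate down ✗; fish kill events ✗
(D) sediment plume from construction — does not account for fish kill events
(E) nutrient upwelling — conductivity down ✓; pH down ✗; zooplankton density down ✗; nitrate down ✓; fish kill events ✓
(F) pathogen outbreak — conductivity down ✓; pH down ✗; zooplankton density down ✓; nitrate down ✓; fish kill events ✗
No candidate is consistent with all observations.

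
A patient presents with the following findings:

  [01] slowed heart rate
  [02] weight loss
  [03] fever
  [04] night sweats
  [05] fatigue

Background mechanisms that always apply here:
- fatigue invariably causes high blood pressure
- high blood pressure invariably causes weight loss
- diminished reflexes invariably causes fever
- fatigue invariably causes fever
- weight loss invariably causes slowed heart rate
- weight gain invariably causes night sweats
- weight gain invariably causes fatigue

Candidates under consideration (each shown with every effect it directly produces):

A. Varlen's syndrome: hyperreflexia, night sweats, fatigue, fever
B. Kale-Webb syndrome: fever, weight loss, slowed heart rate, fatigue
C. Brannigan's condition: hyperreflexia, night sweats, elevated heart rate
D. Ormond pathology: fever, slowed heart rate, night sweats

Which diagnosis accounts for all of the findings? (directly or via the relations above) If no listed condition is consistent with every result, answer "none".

Testing each hypothesis:
(A) Varlen's syndrome — accounts for every observation (slowed heart rate through fatigue → high blood pressure → weight loss → slowed heart rate)
(B) Kale-Webb syndrome — does not account for night sweats
(C) Brannigan's condition — fails on slowed heart rate, weight loss, fever, fatigue (predicts elevated heart rate, not slowed heart rate)
(D) Ormond pathology — slowed heart rate ✓; weight loss ✗; fever ✓; night sweats ✓; fatigue ✗
(A) alone accounts for all the evidence.

A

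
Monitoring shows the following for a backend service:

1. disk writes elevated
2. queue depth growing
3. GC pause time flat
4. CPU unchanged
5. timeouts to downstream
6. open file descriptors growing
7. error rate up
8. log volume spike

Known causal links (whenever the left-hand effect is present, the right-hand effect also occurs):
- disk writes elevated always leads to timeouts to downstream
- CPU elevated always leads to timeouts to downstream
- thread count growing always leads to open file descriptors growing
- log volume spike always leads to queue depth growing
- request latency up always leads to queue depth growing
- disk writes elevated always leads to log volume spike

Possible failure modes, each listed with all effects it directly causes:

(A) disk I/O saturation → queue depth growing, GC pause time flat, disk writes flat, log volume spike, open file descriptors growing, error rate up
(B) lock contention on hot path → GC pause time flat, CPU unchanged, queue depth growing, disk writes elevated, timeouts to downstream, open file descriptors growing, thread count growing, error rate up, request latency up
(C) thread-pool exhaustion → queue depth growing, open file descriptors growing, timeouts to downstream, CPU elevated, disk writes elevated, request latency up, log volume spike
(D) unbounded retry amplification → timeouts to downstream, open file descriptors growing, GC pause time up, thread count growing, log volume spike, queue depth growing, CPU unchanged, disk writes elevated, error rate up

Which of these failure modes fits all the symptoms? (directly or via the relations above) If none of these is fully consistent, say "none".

B

Per-candidate check:
(A) disk I/O saturation — fails on disk writes elevated, CPU unchanged, timeouts to downstream (predicts disk writes flat, not disk writes elevated)
(B) lock contention on hot path — accounts for every observation (log volume spike through disk writes elevated → log volume spike)
(C) thread-pool exhaustion — disk writes elevated ✓; queue depth growing ✓; GC pause time flat ✗; CPU unchanged ✗; timeouts to downstream ✓; open file descriptors growing ✓; error rate up ✗; log volume spike ✓
(D) unbounded retry amplification — disk writes elevated ✓; queue depth growing ✓; GC pause time flat ✗; CPU unchanged ✓; timeouts to downstream ✓; open file descriptors growing ✓; error rate up ✓; log volume spike ✓
(B) alone accounts for all the evidence.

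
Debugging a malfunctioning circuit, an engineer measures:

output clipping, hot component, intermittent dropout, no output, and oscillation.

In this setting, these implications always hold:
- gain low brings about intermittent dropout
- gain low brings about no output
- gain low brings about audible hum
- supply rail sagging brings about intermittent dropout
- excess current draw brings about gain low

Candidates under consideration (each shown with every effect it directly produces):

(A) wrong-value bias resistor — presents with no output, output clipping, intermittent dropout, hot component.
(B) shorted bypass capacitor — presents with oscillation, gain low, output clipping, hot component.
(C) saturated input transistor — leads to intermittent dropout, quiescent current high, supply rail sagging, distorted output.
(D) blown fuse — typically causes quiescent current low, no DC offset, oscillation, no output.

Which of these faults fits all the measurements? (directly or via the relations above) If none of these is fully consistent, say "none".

Testing each hypothesis:
(A) wrong-value bias resistor — does not account for oscillation
(B) shorted bypass capacitor — output clipping +; hot component +; intermittent dropout + (by gain low → intermittent dropout); no output + (by gain low → no output); oscillation +
(C) saturated input transistor — does not account for output clipping, hot component, no output, oscillation
(D) blown fuse — output clipping -; hot component -; intermittent dropout -; no output +; oscillation +
(B) is the only candidate with no mismatches.

B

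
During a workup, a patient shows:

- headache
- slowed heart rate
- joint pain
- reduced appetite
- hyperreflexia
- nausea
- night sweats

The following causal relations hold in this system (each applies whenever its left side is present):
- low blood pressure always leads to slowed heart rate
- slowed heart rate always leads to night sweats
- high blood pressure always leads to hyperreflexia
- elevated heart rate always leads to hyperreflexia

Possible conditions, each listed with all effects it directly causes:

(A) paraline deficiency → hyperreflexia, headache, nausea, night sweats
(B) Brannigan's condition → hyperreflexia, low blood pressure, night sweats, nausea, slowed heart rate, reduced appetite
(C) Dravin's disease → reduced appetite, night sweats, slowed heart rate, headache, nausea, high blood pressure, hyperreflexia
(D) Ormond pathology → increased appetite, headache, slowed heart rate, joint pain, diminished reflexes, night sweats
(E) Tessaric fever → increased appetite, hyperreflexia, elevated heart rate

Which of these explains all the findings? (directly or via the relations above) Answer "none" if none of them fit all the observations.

Per-candidate check:
(A) paraline deficiency — headache ✓; slowed heart rate ✗; joint pain ✗; reduced appetite ✗; hyperreflexia ✓; nausea ✓; night sweats ✓
(B) Brannigan's condition — headache ✗; slowed heart rate ✓; joint pain ✗; reduced appetite ✓; hyperreflexia ✓; nausea ✓; night sweats ✓
(C) Dravin's disease — headache ✓; slowed heart rate ✓; joint pain ✗; reduced appetite ✓; hyperreflexia ✓; nausea ✓; night sweats ✓
(D) Ormond pathology — fails on reduced appetite, hyperreflexia, nausea (predicts increased appetite, not reduced appetite; predicts diminished reflexes, not hyperreflexia)
(E) Tessaric fever — fails on headache, slowed heart rate, joint pain, reduced appetite, nausea, night sweats (predicts elevated heart rate, not slowed heart rate; predicts increased appetite, not reduced appetite)
No candidate is consistent with all observations.

none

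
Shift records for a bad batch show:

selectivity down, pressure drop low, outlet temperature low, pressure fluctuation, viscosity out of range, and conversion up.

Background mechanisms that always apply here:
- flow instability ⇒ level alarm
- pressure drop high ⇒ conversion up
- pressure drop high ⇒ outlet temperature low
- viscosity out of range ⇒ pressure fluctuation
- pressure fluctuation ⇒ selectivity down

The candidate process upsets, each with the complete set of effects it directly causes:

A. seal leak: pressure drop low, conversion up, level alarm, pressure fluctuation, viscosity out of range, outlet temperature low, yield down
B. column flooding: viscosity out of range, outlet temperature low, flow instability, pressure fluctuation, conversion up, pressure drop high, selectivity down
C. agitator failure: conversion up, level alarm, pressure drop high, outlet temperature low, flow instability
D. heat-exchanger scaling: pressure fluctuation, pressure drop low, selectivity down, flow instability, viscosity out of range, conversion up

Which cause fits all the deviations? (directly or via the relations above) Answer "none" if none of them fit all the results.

Per-candidate check:
(A) seal leak — selectivity down + (through pressure fluctuation → selectivity down); pressure drop low +; outlet temperature low +; pressure fluctuation +; viscosity out of range +; conversion up +
(B) column flooding — selectivity down +; pressure drop low -; outlet temperature low +; pressure fluctuation +; viscosity out of range +; conversion up +
(C) agitator failure — selectivity down -; pressure drop low -; outlet temperature low +; pressure fluctuation -; viscosity out of range -; conversion up +
(D) heat-exchanger scaling — selectivity down +; pressure drop low +; outlet temperature low -; pressure fluctuation +; viscosity out of range +; conversion up +
(A) alone accounts for all the evidence.

A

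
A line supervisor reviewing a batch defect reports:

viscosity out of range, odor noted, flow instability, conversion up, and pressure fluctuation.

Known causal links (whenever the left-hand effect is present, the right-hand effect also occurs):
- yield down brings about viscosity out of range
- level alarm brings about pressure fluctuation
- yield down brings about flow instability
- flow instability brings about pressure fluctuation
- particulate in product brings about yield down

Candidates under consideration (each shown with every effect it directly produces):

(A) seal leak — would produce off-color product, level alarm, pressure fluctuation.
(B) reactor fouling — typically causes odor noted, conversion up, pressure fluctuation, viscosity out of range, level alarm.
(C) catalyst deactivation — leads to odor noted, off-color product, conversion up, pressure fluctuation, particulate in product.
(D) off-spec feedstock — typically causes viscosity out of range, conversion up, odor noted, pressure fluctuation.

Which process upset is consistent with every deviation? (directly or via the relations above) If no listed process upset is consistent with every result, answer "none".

Testing each hypothesis:
(A) seal leak — does not account for viscosity out of range, odor noted, flow instability, conversion up
(B) reactor fouling — does not account for flow instability
(C) catalyst deactivation — viscosity out of range match (via particulate in product → yield down → viscosity out of range); odor noted match; flow instability match (via particulate in product → yield down → flow instability); conversion up match; pressure fluctuation match
(D) off-spec feedstock — does not account for flow instability
Only (C) is consistent with every observation.

C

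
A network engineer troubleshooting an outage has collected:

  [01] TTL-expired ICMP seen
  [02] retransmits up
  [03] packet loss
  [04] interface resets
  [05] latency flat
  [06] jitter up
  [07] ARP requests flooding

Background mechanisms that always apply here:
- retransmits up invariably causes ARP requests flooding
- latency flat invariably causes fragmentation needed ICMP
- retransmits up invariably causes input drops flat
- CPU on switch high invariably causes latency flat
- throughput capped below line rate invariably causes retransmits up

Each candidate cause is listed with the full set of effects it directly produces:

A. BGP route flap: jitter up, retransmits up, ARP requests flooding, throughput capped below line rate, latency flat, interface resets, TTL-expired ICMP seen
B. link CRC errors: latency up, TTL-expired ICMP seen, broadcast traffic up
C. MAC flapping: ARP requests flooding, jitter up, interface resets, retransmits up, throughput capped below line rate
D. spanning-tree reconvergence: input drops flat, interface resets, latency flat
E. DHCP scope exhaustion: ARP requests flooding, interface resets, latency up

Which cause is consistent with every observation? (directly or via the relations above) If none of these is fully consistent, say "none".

none

Checking each candidate against the observations:
(A) BGP route flap — TTL-expired ICMP seen +; retransmits up +; packet loss -; interface resets +; latency flat +; jitter up +; ARP requests flooding +
(B) link CRC errors — TTL-expired ICMP seen +; retransmits up -; packet loss -; interface resets -; latency flat -; jitter up -; ARP requests flooding -
(C) MAC flapping — TTL-expired ICMP seen -; retransmits up +; packet loss -; interface resets +; latency flat -; jitter up +; ARP requests flooding +
(D) spanning-tree reconvergence — TTL-expired ICMP seen -; retransmits up -; packet loss -; interface resets +; latency flat +; jitter up -; ARP requests flooding -
(E) DHCP scope exhaustion — fails on TTL-expired ICMP seen, retransmits up, packet loss, latency flat, jitter up (predicts latency up, not latency flat)
None of the listed candidates fits everything.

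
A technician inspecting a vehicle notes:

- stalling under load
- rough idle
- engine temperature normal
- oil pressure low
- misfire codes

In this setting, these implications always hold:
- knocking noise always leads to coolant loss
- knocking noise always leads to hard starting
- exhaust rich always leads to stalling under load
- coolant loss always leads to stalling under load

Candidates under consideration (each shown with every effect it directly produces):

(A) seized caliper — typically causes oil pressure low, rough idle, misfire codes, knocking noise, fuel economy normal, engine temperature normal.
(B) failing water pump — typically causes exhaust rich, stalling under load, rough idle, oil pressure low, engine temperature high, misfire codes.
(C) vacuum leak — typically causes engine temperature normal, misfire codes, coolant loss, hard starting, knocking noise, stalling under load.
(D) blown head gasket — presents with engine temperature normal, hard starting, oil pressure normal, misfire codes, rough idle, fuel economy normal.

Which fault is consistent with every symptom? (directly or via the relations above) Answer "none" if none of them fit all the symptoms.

A

For each candidate, compare predicted effects to what was observed:
(A) seized caliper — accounts for every observation (stalling under load via knocking noise → coolant loss → stalling under load)
(B) failing water pump — stalling under load yes; rough idle yes; engine temperature normal NO; oil pressure low yes; misfire codes yes
(C) vacuum leak — stalling under load yes; rough idle NO; engine temperature normal yes; oil pressure low NO; misfire codes yes
(D) blown head gasket — stalling under load NO; rough idle yes; engine temperature normal yes; oil pressure low NO; misfire codes yes
(A) is the only candidate with no mismatches.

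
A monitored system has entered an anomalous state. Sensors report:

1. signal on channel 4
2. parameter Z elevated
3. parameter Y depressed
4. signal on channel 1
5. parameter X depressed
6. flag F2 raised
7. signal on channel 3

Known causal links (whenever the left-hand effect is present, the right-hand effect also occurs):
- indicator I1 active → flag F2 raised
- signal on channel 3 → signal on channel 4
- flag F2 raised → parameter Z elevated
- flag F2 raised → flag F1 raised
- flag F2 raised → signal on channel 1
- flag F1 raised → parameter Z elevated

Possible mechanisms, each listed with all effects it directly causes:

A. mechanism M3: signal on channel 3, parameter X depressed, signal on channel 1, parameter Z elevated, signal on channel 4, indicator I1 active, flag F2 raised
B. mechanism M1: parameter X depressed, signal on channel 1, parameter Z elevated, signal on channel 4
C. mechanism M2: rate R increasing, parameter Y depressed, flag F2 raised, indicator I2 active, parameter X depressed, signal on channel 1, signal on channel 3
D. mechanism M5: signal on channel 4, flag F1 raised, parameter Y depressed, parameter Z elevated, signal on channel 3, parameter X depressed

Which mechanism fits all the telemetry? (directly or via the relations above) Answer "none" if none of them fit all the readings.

C

Per-candidate check:
(A) mechanism M3 — signal on channel 4 +; parameter Z elevated +; parameter Y depressed -; signal on channel 1 +; parameter X depressed +; flag F2 raised +; signal on channel 3 +
(B) mechanism M1 — signal on channel 4 +; parameter Z elevated +; parameter Y depressed -; signal on channel 1 +; parameter X depressed +; flag F2 raised -; signal on channel 3 -
(C) mechanism M2 — signal on channel 4 + (by signal on channel 3 → signal on channel 4); parameter Z elevated + (by flag F2 raised → parameter Z elevated); parameter Y depressed +; signal on channel 1 +; parameter X depressed +; flag F2 raised +; signal on channel 3 +
(D) mechanism M5 — does not account for signal on channel 1, flag F2 raised
(C) alone accounts for all the evidence.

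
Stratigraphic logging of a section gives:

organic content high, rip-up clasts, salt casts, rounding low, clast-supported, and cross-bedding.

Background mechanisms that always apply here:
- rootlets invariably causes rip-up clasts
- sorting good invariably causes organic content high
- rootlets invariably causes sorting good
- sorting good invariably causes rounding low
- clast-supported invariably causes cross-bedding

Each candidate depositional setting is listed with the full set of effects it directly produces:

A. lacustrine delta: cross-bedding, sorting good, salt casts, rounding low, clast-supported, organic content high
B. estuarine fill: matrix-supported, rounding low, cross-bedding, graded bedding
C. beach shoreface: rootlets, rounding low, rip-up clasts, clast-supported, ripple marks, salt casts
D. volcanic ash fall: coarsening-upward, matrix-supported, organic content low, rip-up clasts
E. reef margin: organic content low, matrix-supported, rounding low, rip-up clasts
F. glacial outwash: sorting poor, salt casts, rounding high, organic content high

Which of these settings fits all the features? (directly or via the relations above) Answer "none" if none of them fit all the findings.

Per-candidate check:
(A) lacustrine delta — organic content high match; rip-up clasts miss; salt casts match; rounding low match; clast-supported match; cross-bedding match
(B) estuarine fill — organic content high miss; rip-up clasts miss; salt casts miss; rounding low match; clast-supported miss; cross-bedding match
(C) beach shoreface — accounts for every observation (organic content high by rootlets → sorting good → organic content high)
(D) volcanic ash fall — organic content high miss; rip-up clasts match; salt casts miss; rounding low miss; clast-supported miss; cross-bedding miss
(E) reef margin — fails on organic content high, salt casts, clast-supported, cross-bedding (predicts organic content low, not organic content high; predicts matrix-supported, not clast-supported)
(F) glacial outwash — organic content high match; rip-up clasts miss; salt casts match; rounding low miss; clast-supported miss; cross-bedding miss
(C) alone accounts for all the evidence.

C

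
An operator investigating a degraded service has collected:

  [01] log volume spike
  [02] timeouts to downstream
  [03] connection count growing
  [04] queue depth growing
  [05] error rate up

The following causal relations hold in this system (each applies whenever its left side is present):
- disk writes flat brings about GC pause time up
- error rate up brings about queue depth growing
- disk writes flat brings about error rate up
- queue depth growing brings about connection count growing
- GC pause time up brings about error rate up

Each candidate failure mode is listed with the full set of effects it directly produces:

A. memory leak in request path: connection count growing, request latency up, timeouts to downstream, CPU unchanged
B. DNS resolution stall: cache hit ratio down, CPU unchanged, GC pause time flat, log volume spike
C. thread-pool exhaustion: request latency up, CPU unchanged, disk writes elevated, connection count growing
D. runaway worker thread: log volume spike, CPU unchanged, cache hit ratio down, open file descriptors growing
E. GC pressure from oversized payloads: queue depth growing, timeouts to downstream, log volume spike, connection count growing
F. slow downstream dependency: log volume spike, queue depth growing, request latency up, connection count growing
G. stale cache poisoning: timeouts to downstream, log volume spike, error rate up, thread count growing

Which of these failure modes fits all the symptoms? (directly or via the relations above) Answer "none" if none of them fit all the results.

Testing each hypothesis:
(A) memory leak in request path — log volume spike NO; timeouts to downstream yes; connection count growing yes; queue depth growing NO; error rate up NO
(B) DNS resolution stall — log volume spike yes; timeouts to downstream NO; connection count growing NO; queue depth growing NO; error rate up NO
(C) thread-pool exhaustion — does not account for log volume spike, timeouts to downstream, queue depth growing, error rate up
(D) runaway worker thread — log volume spike yes; timeouts to downstream NO; connection count growing NO; queue depth growing NO; error rate up NO
(E) GC pressure from oversized payloads — does not account for error rate up
(F) slow downstream dependency — log volume spike yes; timeouts to downstream NO; connection count growing yes; queue depth growing yes; error rate up NO
(G) stale cache poisoning — accounts for every observation (connection count growing through error rate up → queue depth growing → connection count growing)
(G) alone accounts for all the evidence.

G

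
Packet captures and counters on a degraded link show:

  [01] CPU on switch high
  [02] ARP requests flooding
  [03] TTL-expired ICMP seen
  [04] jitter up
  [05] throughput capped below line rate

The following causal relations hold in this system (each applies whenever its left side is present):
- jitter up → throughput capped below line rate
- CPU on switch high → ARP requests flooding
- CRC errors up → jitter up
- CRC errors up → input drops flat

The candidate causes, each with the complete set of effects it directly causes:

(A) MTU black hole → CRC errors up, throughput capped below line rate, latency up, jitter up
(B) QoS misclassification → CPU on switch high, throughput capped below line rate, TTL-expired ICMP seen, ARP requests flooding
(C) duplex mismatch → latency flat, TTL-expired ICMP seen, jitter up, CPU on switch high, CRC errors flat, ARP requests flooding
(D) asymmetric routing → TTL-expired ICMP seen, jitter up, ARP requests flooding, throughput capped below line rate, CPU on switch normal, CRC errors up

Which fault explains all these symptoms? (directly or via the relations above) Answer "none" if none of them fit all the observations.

C

Testing each hypothesis:
(A) MTU black hole — does not account for CPU on switch high, ARP requests flooding, TTL-expired ICMP seen
(B) QoS misclassification — does not account for jitter up
(C) duplex mismatch — CPU on switch high yes; ARP requests flooding yes; TTL-expired ICMP seen yes; jitter up yes; throughput capped below line rate yes (through jitter up → throughput capped below line rate)
(D) asymmetric routing — fails on CPU on switch high (predicts CPU on switch normal, not CPU on switch high)
(C) is the only candidate with no mismatches.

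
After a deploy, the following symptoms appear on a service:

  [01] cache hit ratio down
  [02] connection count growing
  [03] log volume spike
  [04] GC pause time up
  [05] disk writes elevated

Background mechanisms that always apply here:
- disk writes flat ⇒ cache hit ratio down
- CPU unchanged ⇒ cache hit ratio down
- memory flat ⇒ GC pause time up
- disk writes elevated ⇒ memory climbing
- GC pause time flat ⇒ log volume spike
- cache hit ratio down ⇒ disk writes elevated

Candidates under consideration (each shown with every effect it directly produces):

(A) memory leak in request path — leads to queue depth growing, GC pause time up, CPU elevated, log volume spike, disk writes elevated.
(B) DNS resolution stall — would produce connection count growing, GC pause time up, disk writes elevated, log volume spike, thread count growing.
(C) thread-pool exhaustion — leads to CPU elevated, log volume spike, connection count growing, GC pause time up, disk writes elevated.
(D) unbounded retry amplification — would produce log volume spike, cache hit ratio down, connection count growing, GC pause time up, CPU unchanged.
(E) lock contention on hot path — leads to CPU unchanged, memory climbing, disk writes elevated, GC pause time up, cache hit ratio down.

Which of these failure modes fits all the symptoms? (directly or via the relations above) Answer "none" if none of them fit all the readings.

Testing each hypothesis:
(A) memory leak in request path — cache hit ratio down NO; connection count growing NO; log volume spike yes; GC pause time up yes; disk writes elevated yes
(B) DNS resolution stall — does not account for cache hit ratio down
(C) thread-pool exhaustion — cache hit ratio down NO; connection count growing yes; log volume spike yes; GC pause time up yes; disk writes elevated yes
(D) unbounded retry amplification — cache hit ratio down yes; connection count growing yes; log volume spike yes; GC pause time up yes; disk writes elevated yes (via cache hit ratio down → disk writes elevated)
(E) lock contention on hot path — cache hit ratio down yes; connection count growing NO; log volume spike NO; GC pause time up yes; disk writes elevated yes
(D) alone accounts for all the evidence.

D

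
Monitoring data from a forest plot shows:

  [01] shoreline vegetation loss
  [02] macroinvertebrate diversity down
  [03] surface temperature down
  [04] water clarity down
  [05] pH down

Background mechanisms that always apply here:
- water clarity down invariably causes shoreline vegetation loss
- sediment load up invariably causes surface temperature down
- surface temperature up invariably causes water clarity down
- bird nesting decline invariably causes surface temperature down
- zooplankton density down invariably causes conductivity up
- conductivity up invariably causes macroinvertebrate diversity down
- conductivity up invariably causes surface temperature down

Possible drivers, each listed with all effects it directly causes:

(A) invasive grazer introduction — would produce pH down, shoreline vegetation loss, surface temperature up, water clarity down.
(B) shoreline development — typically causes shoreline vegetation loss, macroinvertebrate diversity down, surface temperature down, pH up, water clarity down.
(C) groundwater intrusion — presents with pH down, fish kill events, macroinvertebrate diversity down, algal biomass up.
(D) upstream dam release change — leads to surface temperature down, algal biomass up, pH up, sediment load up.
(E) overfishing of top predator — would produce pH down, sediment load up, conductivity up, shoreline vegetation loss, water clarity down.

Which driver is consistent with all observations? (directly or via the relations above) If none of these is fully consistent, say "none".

E

For each candidate, compare predicted effects to what was observed:
(A) invasive grazer introduction — shoreline vegetation loss ✓; macroinvertebrate diversity down ✗; surface temperature down ✗; water clarity down ✓; pH down ✓
(B) shoreline development — shoreline vegetation loss ✓; macroinvertebrate diversity down ✓; surface temperature down ✓; water clarity down ✓; pH down ✗
(C) groundwater intrusion — does not account for shoreline vegetation loss, surface temperature down, water clarity down
(D) upstream dam release change — fails on shoreline vegetation loss, macroinvertebrate diversity down, water clarity down, pH down (predicts pH up, not pH down)
(E) overfishing of top predator — accounts for every observation (macroinvertebrate diversity down by conductivity up → macroinvertebrate diversity down)
(E) alone accounts for all the evidence.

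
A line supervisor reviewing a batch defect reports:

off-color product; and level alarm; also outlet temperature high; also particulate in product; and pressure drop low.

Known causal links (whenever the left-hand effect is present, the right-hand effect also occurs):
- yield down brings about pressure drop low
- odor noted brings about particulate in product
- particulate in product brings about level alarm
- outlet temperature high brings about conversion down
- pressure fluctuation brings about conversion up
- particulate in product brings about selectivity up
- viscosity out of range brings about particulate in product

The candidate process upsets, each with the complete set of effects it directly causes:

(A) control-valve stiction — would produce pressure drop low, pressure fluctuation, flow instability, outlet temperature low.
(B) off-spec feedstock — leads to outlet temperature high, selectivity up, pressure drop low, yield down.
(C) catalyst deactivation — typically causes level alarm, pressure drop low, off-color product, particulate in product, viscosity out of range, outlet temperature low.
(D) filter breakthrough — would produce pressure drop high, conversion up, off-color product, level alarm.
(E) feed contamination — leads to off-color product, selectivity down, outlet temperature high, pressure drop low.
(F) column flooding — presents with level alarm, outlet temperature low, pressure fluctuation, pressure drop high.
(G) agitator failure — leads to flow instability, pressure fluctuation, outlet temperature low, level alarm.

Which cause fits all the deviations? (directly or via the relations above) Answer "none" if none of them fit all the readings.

none

Checking each candidate against the observations:
(A) control-valve stiction — fails on off-color product, level alarm, outlet temperature high, particulate in product (predicts outlet temperature low, not outlet temperature high)
(B) off-spec feedstock — off-color product -; level alarm -; outlet temperature high +; particulate in product -; pressure drop low +
(C) catalyst deactivation — off-color product +; level alarm +; outlet temperature high -; particulate in product +; pressure drop low +
(D) filter breakthrough — off-color product +; level alarm +; outlet temperature high -; particulate in product -; pressure drop low -
(E) feed contamination — off-color product +; level alarm -; outlet temperature high +; particulate in product -; pressure drop low +
(F) column flooding — off-color product -; level alarm +; outlet temperature high -; particulate in product -; pressure drop low -
(G) agitator failure — off-color product -; level alarm +; outlet temperature high -; particulate in product -; pressure drop low -
No candidate is consistent with all observations.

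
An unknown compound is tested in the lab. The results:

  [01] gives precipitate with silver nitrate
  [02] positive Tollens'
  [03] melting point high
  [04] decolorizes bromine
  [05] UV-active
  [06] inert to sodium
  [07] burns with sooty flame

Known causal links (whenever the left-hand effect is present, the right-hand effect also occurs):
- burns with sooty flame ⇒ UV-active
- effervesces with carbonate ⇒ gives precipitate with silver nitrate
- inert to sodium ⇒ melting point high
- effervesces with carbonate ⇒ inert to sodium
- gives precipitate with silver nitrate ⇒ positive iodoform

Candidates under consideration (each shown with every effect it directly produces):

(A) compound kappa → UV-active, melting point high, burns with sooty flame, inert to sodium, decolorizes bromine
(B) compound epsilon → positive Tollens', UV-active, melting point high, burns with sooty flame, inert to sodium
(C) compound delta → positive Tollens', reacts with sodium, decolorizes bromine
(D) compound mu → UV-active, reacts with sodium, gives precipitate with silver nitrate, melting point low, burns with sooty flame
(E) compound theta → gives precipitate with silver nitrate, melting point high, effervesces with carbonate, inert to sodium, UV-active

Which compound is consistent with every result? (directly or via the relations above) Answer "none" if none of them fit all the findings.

Checking each candidate against the observations:
(A) compound kappa — gives precipitate with silver nitrate NO; positive Tollens' NO; melting point high yes; decolorizes bromine yes; UV-active yes; inert to sodium yes; burns with sooty flame yes
(B) compound epsilon — gives precipitate with silver nitrate NO; positive Tollens' yes; melting point high yes; decolorizes bromine NO; UV-active yes; inert to sodium yes; burns with sooty flame yes
(C) compound delta — gives precipitate with silver nitrate NO; positive Tollens' yes; melting point high NO; decolorizes bromine yes; UV-active NO; inert to sodium NO; burns with sooty flame NO
(D) compound mu — fails on positive Tollens', melting point high, decolorizes bromine, inert to sodium (predicts melting point low, not melting point high; predicts reacts with sodium, not inert to sodium)
(E) compound theta — gives precipitate with silver nitrate yes; positive Tollens' NO; melting point high yes; decolorizes bromine NO; UV-active yes; inert to sodium yes; burns with sooty flame NO
Every candidate fails on at least one observation.

none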